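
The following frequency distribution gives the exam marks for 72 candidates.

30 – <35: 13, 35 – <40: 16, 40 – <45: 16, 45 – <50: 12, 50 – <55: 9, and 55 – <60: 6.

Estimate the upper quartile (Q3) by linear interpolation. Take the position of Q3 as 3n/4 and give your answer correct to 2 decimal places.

48.75

Cumulative frequencies: 13, 29, 45, 57, 66, 72
n = 72; position = 3n/4 = 54.
This falls in the class 45 – <50: L = 45, F = 45, f = 12, h = 5.
Upper quartile ≈ 45 + ((54 − 45) / 12) × 5 = 48.7500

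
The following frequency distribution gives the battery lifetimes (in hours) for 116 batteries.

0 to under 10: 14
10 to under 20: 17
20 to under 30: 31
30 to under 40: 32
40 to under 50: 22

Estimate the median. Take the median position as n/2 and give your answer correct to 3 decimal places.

28.710

Cumulative frequencies: 14, 31, 62, 94, 116
n = 116; position = n/2 = 58.
This falls in the class 20 to under 30: L = 20, F = 31, f = 31, h = 10.
Median ≈ 20 + ((58 − 31) / 31) × 10 = 28.7097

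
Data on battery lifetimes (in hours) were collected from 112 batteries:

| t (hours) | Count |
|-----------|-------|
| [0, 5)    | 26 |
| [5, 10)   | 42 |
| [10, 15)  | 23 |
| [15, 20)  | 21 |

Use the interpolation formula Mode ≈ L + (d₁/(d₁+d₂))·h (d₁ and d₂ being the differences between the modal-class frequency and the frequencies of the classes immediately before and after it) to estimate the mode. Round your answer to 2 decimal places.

Modal class: [5, 10) (highest frequency 42).
d₁ = 42 − 26 = 16, d₂ = 42 − 23 = 19
Mode ≈ 5 + (16/(16+19)) × 5 = 5 + 2.2857 = 7.2857

7.29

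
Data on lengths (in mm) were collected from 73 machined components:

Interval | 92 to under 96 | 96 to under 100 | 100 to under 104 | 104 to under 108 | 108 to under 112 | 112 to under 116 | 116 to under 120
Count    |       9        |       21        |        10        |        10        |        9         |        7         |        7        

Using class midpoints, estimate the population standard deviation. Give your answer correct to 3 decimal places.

7.523

Midpoints: 94, 98, 102, 106, 110, 114, 118
n = 73, Σfm = 7598, mean = 104.0822
Σfm² = 794948
Σf(m − x̄)² = Σfm² − (Σfm)²/n = 794948 − 7598²/73 = 4131.5068
Population variance = 4131.5068 / 73 = 56.5960
Standard deviation = √56.5960 = 7.5230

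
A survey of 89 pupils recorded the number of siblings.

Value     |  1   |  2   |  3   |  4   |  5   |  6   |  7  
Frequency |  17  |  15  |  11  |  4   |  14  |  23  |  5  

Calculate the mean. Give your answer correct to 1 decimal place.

Values: 1, 2, 3, 4, 5, 6, 7
Σfx = 17×1 + 15×2 + 11×3 + 4×4 + 14×5 + 23×6 + 5×7 = 339
n = Σf = 89
Mean = 339 / 89 = 3.8090

3.8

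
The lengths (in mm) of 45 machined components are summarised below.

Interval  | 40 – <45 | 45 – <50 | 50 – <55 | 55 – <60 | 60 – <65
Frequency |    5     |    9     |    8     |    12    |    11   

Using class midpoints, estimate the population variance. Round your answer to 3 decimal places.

Midpoints: 42.5, 47.5, 52.5, 57.5, 62.5
n = 45, Σfm = 2437.5, mean = 54.1667
Σfm² = 134031.25
Σf(m − x̄)² = Σfm² − (Σfm)²/n = 134031.25 − 2437.5²/45 = 2000.0000
Population variance = 2000.0000 / 45 = 44.4444

44.444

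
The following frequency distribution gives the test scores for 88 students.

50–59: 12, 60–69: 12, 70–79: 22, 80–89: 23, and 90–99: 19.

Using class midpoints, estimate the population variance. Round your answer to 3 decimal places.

Midpoints: 54.5, 64.5, 74.5, 84.5, 94.5
n = 88, Σfm = 6806, mean = 77.3409
Σfm² = 541572
Σf(m − x̄)² = Σfm² − (Σfm)²/n = 541572 − 6806²/88 = 15189.7727
Population variance = 15189.7727 / 88 = 172.6111

172.611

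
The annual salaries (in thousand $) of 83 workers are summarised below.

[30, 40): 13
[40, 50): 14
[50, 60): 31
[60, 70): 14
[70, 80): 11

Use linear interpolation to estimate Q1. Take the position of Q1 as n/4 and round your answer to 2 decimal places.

Cumulative frequencies: 13, 27, 58, 72, 83
n = 83; position = n/4 = 20.75.
This falls in the class [40, 50): L = 40, F = 13, f = 14, h = 10.
Lower quartile ≈ 40 + ((20.75 − 13) / 14) × 10 = 45.5357

45.54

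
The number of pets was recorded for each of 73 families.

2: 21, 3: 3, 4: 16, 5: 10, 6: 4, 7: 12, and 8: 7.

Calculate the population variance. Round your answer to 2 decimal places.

Values: 2, 3, 4, 5, 6, 7, 8
n = 73, Σfx = 329, mean = 4.5068
Σfx² = 1797
Σf(x − x̄)² = Σfx² − (Σfx)²/n = 1797 − 329²/73 = 314.2466
Population variance = 314.2466 / 73 = 4.3047

4.30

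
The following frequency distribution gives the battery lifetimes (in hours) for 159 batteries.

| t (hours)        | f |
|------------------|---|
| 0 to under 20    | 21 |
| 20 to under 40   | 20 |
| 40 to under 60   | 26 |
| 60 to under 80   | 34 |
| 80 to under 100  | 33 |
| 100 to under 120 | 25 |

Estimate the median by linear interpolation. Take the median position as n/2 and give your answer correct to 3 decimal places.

67.353

Cumulative frequencies: 21, 41, 67, 101, 134, 159
n = 159; position = n/2 = 79.5.
This falls in the class 60 to under 80: L = 60, F = 67, f = 34, h = 20.
Median ≈ 60 + ((79.5 − 67) / 34) × 20 = 67.3529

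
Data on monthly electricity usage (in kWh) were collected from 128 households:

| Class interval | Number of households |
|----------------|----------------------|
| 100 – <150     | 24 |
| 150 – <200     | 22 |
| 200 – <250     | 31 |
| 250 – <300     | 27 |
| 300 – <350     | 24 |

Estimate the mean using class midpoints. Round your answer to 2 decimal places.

226.95

Midpoints: 125, 175, 225, 275, 325
Σfm = 24×125 + 22×175 + 31×225 + 27×275 + 24×325 = 29050
n = Σf = 128
Mean = 29050 / 128 = 226.9531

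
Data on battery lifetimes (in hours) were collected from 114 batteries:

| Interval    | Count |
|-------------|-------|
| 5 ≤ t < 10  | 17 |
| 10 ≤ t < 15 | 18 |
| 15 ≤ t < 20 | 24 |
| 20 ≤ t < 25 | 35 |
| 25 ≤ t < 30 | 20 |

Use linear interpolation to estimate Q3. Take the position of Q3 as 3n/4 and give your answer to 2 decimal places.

23.79

Cumulative frequencies: 17, 35, 59, 94, 114
n = 114; position = 3n/4 = 85.5.
This falls in the class 20 ≤ t < 25: L = 20, F = 59, f = 35, h = 5.
Upper quartile ≈ 20 + ((85.5 − 59) / 35) × 5 = 23.7857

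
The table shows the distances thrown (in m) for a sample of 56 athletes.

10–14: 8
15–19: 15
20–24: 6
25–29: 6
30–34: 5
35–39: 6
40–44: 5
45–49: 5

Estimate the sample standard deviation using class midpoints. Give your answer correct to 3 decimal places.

Midpoints: 12, 17, 22, 27, 32, 37, 42, 47
n = 56, Σfm = 1472, mean = 26.2857
Σfm² = 45964
Σf(m − x̄)² = Σfm² − (Σfm)²/n = 45964 − 1472²/56 = 7271.4286
Sample variance = 7271.4286 / 55 = 132.2078
Standard deviation = √132.2078 = 11.4982

11.498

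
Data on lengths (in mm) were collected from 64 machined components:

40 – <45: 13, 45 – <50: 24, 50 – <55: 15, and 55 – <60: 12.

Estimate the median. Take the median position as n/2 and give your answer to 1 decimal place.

49.0

Cumulative frequencies: 13, 37, 52, 64
n = 64; position = n/2 = 32.
This falls in the class 45 – <50: L = 45, F = 13, f = 24, h = 5.
Median ≈ 45 + ((32 − 13) / 24) × 5 = 48.9583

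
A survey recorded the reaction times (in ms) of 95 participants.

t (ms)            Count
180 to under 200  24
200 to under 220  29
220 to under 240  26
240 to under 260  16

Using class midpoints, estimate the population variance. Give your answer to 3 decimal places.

Midpoints: 190, 210, 230, 250
n = 95, Σfm = 20630, mean = 217.1579
Σfm² = 4520700
Σf(m − x̄)² = Σfm² − (Σfm)²/n = 4520700 − 20630²/95 = 40732.6316
Population variance = 40732.6316 / 95 = 428.7645

428.765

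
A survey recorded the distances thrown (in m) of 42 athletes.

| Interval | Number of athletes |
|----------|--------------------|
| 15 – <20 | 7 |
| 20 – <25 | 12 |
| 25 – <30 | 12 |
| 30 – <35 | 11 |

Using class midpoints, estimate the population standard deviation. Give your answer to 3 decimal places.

5.212

Midpoints: 17.5, 22.5, 27.5, 32.5
n = 42, Σfm = 1080, mean = 25.7143
Σfm² = 28912.5
Σf(m − x̄)² = Σfm² − (Σfm)²/n = 28912.5 − 1080²/42 = 1141.0714
Population variance = 1141.0714 / 42 = 27.1684
Standard deviation = √27.1684 = 5.2123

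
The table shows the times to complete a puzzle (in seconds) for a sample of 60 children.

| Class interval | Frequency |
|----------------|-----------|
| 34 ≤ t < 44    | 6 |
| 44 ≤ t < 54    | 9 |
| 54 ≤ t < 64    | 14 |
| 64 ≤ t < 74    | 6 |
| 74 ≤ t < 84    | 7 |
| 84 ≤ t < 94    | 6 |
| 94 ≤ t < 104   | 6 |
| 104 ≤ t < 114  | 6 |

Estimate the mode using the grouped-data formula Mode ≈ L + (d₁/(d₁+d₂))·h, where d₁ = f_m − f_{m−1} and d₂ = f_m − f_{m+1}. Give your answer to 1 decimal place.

Modal class: 54 ≤ t < 64 (highest frequency 14).
d₁ = 14 − 9 = 5, d₂ = 14 − 6 = 8
Mode ≈ 54 + (5/(5+8)) × 10 = 54 + 3.8462 = 57.8462

57.8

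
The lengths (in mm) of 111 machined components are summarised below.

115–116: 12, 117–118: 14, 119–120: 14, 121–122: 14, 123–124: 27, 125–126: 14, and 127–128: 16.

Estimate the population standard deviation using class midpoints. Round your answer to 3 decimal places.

3.794

Midpoints: 115.5, 117.5, 119.5, 121.5, 123.5, 125.5, 127.5
n = 111, Σfm = 13536.5, mean = 121.9505
Σfm² = 1652379.75
Σf(m − x̄)² = Σfm² − (Σfm)²/n = 1652379.75 − 13536.5²/111 = 1597.4775
Population variance = 1597.4775 / 111 = 14.3917
Standard deviation = √14.3917 = 3.7936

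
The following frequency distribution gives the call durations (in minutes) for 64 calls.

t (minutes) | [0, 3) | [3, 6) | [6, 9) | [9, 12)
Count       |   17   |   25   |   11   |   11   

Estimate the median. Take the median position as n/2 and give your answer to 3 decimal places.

Cumulative frequencies: 17, 42, 53, 64
n = 64; position = n/2 = 32.
This falls in the class [3, 6): L = 3, F = 17, f = 25, h = 3.
Median ≈ 3 + ((32 − 17) / 25) × 3 = 4.8000

4.800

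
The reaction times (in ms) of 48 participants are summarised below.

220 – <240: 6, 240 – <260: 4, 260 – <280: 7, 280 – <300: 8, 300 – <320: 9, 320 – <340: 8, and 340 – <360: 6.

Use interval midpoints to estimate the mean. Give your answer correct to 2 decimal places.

Midpoints: 230, 250, 270, 290, 310, 330, 350
Σfm = 6×230 + 4×250 + 7×270 + 8×290 + 9×310 + 8×330 + 6×350 = 14120
n = Σf = 48
Mean = 14120 / 48 = 294.1667

294.17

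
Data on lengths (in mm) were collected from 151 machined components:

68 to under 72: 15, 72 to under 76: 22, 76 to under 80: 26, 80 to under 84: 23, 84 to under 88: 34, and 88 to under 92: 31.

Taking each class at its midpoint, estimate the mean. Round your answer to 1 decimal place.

81.5

Midpoints: 70, 74, 78, 82, 86, 90
Σfm = 15×70 + 22×74 + 26×78 + 23×82 + 34×86 + 31×90 = 12306
n = Σf = 151
Mean = 12306 / 151 = 81.4967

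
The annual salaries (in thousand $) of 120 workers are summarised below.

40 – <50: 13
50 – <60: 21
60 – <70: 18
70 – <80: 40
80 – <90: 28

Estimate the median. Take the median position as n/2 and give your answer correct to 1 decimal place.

Cumulative frequencies: 13, 34, 52, 92, 120
n = 120; position = n/2 = 60.
This falls in the class 70 – <80: L = 70, F = 52, f = 40, h = 10.
Median ≈ 70 + ((60 − 52) / 40) × 10 = 72.0000

72.0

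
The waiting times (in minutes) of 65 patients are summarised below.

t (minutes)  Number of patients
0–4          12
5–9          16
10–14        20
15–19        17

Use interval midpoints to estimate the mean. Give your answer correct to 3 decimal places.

10.231

Midpoints: 2, 7, 12, 17
Σfm = 12×2 + 16×7 + 20×12 + 17×17 = 665
n = Σf = 65
Mean = 665 / 65 = 10.2308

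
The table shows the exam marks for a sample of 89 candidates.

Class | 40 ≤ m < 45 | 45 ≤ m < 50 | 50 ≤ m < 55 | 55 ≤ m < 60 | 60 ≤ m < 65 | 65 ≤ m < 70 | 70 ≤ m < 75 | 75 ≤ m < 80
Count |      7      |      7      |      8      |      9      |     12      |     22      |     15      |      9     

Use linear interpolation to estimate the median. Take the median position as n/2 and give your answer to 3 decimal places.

65.341

Cumulative frequencies: 7, 14, 22, 31, 43, 65, 80, 89
n = 89; position = n/2 = 44.5.
This falls in the class 65 ≤ m < 70: L = 65, F = 43, f = 22, h = 5.
Median ≈ 65 + ((44.5 − 43) / 22) × 5 = 65.3409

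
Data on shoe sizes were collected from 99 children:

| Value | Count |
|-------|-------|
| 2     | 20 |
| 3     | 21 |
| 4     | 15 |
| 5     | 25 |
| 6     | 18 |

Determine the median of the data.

Cumulative frequencies: 20, 41, 56, 81, 99
n = 99, so the median is the value in position (n+1)/2 = 50.
Position 50 falls at value 4.

4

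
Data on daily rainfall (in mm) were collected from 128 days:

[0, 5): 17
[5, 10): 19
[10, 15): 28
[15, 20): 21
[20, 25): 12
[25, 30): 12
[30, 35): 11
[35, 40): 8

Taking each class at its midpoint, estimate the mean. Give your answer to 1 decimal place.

16.9

Midpoints: 2.5, 7.5, 12.5, 17.5, 22.5, 27.5, 32.5, 37.5
Σfm = 17×2.5 + 19×7.5 + 28×12.5 + 21×17.5 + 12×22.5 + 12×27.5 + 11×32.5 + 8×37.5 = 2160
n = Σf = 128
Mean = 2160 / 128 = 16.8750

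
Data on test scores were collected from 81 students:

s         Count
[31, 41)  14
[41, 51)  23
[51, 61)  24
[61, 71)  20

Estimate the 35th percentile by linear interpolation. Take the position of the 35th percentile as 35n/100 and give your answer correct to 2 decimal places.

47.24

Cumulative frequencies: 14, 37, 61, 81
n = 81; position = 35n/100 = 28.35.
This falls in the class [41, 51): L = 41, F = 14, f = 23, h = 10.
35th percentile ≈ 41 + ((28.35 − 14) / 23) × 10 = 47.2391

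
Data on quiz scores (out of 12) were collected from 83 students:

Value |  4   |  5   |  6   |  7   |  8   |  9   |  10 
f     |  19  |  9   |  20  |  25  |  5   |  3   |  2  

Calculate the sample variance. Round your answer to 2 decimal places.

2.30

Values: 4, 5, 6, 7, 8, 9, 10
n = 83, Σfx = 503, mean = 6.0602
Σfx² = 3237
Σf(x − x̄)² = Σfx² − (Σfx)²/n = 3237 − 503²/83 = 188.6988
Sample variance = 188.6988 / 82 = 2.3012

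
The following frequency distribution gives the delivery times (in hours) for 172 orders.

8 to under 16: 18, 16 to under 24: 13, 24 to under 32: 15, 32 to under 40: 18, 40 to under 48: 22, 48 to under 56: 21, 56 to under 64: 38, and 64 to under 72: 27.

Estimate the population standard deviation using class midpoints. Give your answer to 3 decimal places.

Midpoints: 12, 20, 28, 36, 44, 52, 60, 68
n = 172, Σfm = 7720, mean = 44.8837
Σfm² = 403904
Σf(m − x̄)² = Σfm² − (Σfm)²/n = 403904 − 7720²/172 = 57401.6744
Population variance = 57401.6744 / 172 = 333.7307
Standard deviation = √333.7307 = 18.2683

18.268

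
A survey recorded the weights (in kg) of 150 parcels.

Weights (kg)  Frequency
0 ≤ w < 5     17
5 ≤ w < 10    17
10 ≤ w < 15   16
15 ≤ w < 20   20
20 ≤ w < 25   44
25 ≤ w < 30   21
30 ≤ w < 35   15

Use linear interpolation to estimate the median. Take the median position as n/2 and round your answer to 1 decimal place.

Cumulative frequencies: 17, 34, 50, 70, 114, 135, 150
n = 150; position = n/2 = 75.
This falls in the class 20 ≤ w < 25: L = 20, F = 70, f = 44, h = 5.
Median ≈ 20 + ((75 − 70) / 44) × 5 = 20.5682

20.6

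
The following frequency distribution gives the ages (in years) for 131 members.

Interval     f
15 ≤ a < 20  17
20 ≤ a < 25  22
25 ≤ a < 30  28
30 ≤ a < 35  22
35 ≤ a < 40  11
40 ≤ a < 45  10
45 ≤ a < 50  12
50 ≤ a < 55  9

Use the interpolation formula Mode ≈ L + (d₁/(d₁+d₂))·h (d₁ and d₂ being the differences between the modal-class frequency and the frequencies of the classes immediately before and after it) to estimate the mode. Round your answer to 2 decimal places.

27.50

Modal class: 25 ≤ a < 30 (highest frequency 28).
d₁ = 28 − 22 = 6, d₂ = 28 − 22 = 6
Mode ≈ 25 + (6/(6+6)) × 5 = 25 + 2.5000 = 27.5000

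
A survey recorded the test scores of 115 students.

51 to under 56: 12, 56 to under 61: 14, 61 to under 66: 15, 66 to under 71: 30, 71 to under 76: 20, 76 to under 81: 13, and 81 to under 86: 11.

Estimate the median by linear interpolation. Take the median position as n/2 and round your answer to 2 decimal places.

Cumulative frequencies: 12, 26, 41, 71, 91, 104, 115
n = 115; position = n/2 = 57.5.
This falls in the class 66 to under 71: L = 66, F = 41, f = 30, h = 5.
Median ≈ 66 + ((57.5 − 41) / 30) × 5 = 68.7500

68.75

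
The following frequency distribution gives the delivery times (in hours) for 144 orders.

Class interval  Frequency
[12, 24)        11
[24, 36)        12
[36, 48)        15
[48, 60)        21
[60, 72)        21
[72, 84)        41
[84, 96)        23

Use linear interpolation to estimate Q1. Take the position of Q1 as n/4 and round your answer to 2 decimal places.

Cumulative frequencies: 11, 23, 38, 59, 80, 121, 144
n = 144; position = n/4 = 36.
This falls in the class [36, 48): L = 36, F = 23, f = 15, h = 12.
Lower quartile ≈ 36 + ((36 − 23) / 15) × 12 = 46.4000

46.40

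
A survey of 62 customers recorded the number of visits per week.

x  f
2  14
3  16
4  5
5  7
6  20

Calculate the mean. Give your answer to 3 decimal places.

Values: 2, 3, 4, 5, 6
Σfx = 14×2 + 16×3 + 5×4 + 7×5 + 20×6 = 251
n = Σf = 62
Mean = 251 / 62 = 4.0484

4.048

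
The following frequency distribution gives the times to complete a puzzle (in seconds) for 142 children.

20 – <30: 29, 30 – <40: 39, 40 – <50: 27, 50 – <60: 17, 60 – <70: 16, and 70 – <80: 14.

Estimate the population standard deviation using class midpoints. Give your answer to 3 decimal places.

15.961

Midpoints: 25, 35, 45, 55, 65, 75
n = 142, Σfm = 6330, mean = 44.5775
Σfm² = 318350
Σf(m − x̄)² = Σfm² − (Σfm)²/n = 318350 − 6330²/142 = 36174.6479
Population variance = 36174.6479 / 142 = 254.7510
Standard deviation = √254.7510 = 15.9609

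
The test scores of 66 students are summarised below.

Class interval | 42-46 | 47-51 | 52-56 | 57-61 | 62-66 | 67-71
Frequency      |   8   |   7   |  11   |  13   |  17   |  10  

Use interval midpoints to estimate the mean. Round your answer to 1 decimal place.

58.1

Midpoints: 44, 49, 54, 59, 64, 69
Σfm = 8×44 + 7×49 + 11×54 + 13×59 + 17×64 + 10×69 = 3834
n = Σf = 66
Mean = 3834 / 66 = 58.0909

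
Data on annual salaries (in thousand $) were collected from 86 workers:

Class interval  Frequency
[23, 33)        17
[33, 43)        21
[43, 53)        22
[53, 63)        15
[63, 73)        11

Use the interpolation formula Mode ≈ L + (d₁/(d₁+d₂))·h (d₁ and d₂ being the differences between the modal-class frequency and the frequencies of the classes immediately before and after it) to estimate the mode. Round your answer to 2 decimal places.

Modal class: [43, 53) (highest frequency 22).
d₁ = 22 − 21 = 1, d₂ = 22 − 15 = 7
Mode ≈ 43 + (1/(1+7)) × 10 = 43 + 1.2500 = 44.2500

44.25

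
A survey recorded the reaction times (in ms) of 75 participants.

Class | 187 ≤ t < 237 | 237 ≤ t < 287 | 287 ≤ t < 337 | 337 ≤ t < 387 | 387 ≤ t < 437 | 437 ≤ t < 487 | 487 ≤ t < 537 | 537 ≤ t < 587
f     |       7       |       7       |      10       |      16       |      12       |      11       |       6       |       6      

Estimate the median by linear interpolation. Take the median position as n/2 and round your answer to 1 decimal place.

379.2

Cumulative frequencies: 7, 14, 24, 40, 52, 63, 69, 75
n = 75; position = n/2 = 37.5.
This falls in the class 337 ≤ t < 387: L = 337, F = 24, f = 16, h = 50.
Median ≈ 337 + ((37.5 − 24) / 16) × 50 = 379.1875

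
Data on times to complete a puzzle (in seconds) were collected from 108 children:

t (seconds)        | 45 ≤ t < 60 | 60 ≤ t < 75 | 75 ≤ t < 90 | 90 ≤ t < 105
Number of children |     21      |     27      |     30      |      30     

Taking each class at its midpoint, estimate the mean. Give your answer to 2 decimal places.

77.08

Midpoints: 52.5, 67.5, 82.5, 97.5
Σfm = 21×52.5 + 27×67.5 + 30×82.5 + 30×97.5 = 8325
n = Σf = 108
Mean = 8325 / 108 = 77.0833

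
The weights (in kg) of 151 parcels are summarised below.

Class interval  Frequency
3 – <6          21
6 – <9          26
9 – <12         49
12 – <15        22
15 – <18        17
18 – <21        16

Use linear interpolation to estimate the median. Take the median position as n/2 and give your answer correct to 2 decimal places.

Cumulative frequencies: 21, 47, 96, 118, 135, 151
n = 151; position = n/2 = 75.5.
This falls in the class 9 – <12: L = 9, F = 47, f = 49, h = 3.
Median ≈ 9 + ((75.5 − 47) / 49) × 3 = 10.7449

10.74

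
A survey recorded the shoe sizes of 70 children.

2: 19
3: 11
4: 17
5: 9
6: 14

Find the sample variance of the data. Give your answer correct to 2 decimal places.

2.17

Values: 2, 3, 4, 5, 6
n = 70, Σfx = 268, mean = 3.8286
Σfx² = 1176
Σf(x − x̄)² = Σfx² − (Σfx)²/n = 1176 − 268²/70 = 149.9429
Sample variance = 149.9429 / 69 = 2.1731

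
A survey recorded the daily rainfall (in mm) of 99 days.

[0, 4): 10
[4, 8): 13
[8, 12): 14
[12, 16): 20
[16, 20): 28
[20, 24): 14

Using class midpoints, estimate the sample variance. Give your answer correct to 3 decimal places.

Midpoints: 2, 6, 10, 14, 18, 22
n = 99, Σfm = 1330, mean = 13.4343
Σfm² = 21676
Σf(m − x̄)² = Σfm² − (Σfm)²/n = 21676 − 1330²/99 = 3808.3232
Sample variance = 3808.3232 / 98 = 38.8604

38.860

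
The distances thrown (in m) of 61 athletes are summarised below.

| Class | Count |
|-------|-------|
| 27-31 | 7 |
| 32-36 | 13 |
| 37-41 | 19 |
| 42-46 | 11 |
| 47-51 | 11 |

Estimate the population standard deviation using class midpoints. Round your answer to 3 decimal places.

Midpoints: 29, 34, 39, 44, 49
n = 61, Σfm = 2409, mean = 39.4918
Σfm² = 97521
Σf(m − x̄)² = Σfm² − (Σfm)²/n = 97521 − 2409²/61 = 2385.2459
Population variance = 2385.2459 / 61 = 39.1024
Standard deviation = √39.1024 = 6.2532

6.253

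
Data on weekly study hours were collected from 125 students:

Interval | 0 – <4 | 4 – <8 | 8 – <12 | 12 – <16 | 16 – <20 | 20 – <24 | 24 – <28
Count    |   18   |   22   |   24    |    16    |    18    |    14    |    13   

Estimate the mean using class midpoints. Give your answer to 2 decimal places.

12.82

Midpoints: 2, 6, 10, 14, 18, 22, 26
Σfm = 18×2 + 22×6 + 24×10 + 16×14 + 18×18 + 14×22 + 13×26 = 1602
n = Σf = 125
Mean = 1602 / 125 = 12.8160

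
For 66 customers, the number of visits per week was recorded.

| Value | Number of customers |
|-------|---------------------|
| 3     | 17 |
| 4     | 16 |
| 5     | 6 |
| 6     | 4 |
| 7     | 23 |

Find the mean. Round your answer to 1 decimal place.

Values: 3, 4, 5, 6, 7
Σfx = 17×3 + 16×4 + 6×5 + 4×6 + 23×7 = 330
n = Σf = 66
Mean = 330 / 66 = 5.0000

5.0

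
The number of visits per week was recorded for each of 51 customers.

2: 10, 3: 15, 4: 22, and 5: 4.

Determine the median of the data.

Cumulative frequencies: 10, 25, 47, 51
n = 51, so the median is the value in position (n+1)/2 = 26.
Position 26 falls at value 4.

4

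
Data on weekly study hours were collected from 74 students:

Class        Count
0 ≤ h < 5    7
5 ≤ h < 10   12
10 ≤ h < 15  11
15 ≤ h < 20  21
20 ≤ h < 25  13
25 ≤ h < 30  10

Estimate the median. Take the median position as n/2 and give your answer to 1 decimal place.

Cumulative frequencies: 7, 19, 30, 51, 64, 74
n = 74; position = n/2 = 37.
This falls in the class 15 ≤ h < 20: L = 15, F = 30, f = 21, h = 5.
Median ≈ 15 + ((37 − 30) / 21) × 5 = 16.6667

16.7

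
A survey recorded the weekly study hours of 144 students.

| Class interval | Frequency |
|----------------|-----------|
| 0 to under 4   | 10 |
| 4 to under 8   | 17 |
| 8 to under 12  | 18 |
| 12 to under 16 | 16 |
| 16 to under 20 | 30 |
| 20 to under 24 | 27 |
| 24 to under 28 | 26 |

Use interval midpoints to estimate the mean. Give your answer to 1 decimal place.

Midpoints: 2, 6, 10, 14, 18, 22, 26
Σfm = 10×2 + 17×6 + 18×10 + 16×14 + 30×18 + 27×22 + 26×26 = 2336
n = Σf = 144
Mean = 2336 / 144 = 16.2222

16.2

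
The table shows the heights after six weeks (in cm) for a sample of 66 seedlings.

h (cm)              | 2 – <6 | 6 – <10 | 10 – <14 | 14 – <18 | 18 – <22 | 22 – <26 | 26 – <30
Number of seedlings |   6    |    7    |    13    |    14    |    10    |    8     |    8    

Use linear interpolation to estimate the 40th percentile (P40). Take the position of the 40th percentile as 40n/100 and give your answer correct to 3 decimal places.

Cumulative frequencies: 6, 13, 26, 40, 50, 58, 66
n = 66; position = 40n/100 = 26.4.
This falls in the class 14 – <18: L = 14, F = 26, f = 14, h = 4.
40th percentile ≈ 14 + ((26.4 − 26) / 14) × 4 = 14.1143

14.114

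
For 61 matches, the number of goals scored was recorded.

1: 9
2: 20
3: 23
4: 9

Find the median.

3

Cumulative frequencies: 9, 29, 52, 61
n = 61, so the median is the value in position (n+1)/2 = 31.
Position 31 falls at value 3.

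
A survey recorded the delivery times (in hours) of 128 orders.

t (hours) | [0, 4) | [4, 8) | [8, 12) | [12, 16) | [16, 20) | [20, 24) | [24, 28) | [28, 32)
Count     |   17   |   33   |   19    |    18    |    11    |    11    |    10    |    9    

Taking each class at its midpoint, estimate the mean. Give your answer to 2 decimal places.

Midpoints: 2, 6, 10, 14, 18, 22, 26, 30
Σfm = 17×2 + 33×6 + 19×10 + 18×14 + 11×18 + 11×22 + 10×26 + 9×30 = 1644
n = Σf = 128
Mean = 1644 / 128 = 12.8438

12.84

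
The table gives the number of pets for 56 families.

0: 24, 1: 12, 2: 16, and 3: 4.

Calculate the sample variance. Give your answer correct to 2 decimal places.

1.02

Values: 0, 1, 2, 3
n = 56, Σfx = 56, mean = 1.0000
Σfx² = 112
Σf(x − x̄)² = Σfx² − (Σfx)²/n = 112 − 56²/56 = 56.0000
Sample variance = 56.0000 / 55 = 1.0182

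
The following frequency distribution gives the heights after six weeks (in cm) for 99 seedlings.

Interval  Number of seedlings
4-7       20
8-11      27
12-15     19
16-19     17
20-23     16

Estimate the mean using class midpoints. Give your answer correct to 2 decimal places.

12.77

Midpoints: 5.5, 9.5, 13.5, 17.5, 21.5
Σfm = 20×5.5 + 27×9.5 + 19×13.5 + 17×17.5 + 16×21.5 = 1264.5
n = Σf = 99
Mean = 1264.5 / 99 = 12.7727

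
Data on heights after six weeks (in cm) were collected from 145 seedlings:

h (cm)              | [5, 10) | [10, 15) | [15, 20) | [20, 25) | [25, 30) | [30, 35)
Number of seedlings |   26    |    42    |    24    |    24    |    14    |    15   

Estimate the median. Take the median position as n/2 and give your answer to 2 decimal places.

Cumulative frequencies: 26, 68, 92, 116, 130, 145
n = 145; position = n/2 = 72.5.
This falls in the class [15, 20): L = 15, F = 68, f = 24, h = 5.
Median ≈ 15 + ((72.5 − 68) / 24) × 5 = 15.9375

15.94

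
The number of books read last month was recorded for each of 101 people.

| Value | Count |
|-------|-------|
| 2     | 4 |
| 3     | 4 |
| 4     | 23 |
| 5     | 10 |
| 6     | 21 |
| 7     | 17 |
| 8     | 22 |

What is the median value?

Cumulative frequencies: 4, 8, 31, 41, 62, 79, 101
n = 101, so the median is the value in position (n+1)/2 = 51.
Position 51 falls at value 6.

6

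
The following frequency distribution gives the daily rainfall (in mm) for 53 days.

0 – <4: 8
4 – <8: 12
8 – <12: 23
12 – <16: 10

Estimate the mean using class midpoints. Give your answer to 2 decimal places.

8.64

Midpoints: 2, 6, 10, 14
Σfm = 8×2 + 12×6 + 23×10 + 10×14 = 458
n = Σf = 53
Mean = 458 / 53 = 8.6415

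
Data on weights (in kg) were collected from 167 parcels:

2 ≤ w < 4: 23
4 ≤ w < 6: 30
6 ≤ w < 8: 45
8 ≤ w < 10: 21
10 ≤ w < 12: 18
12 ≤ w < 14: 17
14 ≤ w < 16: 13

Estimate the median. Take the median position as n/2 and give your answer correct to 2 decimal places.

7.36

Cumulative frequencies: 23, 53, 98, 119, 137, 154, 167
n = 167; position = n/2 = 83.5.
This falls in the class 6 ≤ w < 8: L = 6, F = 53, f = 45, h = 2.
Median ≈ 6 + ((83.5 − 53) / 45) × 2 = 7.3556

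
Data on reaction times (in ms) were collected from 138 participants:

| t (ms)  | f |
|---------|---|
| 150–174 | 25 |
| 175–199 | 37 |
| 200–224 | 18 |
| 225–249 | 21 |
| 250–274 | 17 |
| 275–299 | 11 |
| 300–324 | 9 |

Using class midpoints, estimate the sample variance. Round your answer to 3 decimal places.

Midpoints: 162, 187, 212, 237, 262, 287, 312
n = 138, Σfm = 30181, mean = 218.7029
Σfm² = 6887597
Σf(m − x̄)² = Σfm² − (Σfm)²/n = 6887597 − 30181²/138 = 286924.8188
Sample variance = 286924.8188 / 137 = 2094.3417

2094.342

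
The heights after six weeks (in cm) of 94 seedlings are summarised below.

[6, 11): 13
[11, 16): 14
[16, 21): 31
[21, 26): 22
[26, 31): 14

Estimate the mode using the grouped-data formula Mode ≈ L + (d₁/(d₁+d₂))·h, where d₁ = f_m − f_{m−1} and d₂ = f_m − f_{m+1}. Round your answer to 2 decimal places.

Modal class: [16, 21) (highest frequency 31).
d₁ = 31 − 14 = 17, d₂ = 31 − 22 = 9
Mode ≈ 16 + (17/(17+9)) × 5 = 16 + 3.2692 = 19.2692

19.27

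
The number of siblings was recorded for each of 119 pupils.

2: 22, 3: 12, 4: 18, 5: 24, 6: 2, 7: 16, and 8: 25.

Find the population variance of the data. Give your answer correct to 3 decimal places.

4.664

Values: 2, 3, 4, 5, 6, 7, 8
n = 119, Σfx = 596, mean = 5.0084
Σfx² = 3540
Σf(x − x̄)² = Σfx² − (Σfx)²/n = 3540 − 596²/119 = 554.9916
Population variance = 554.9916 / 119 = 4.6638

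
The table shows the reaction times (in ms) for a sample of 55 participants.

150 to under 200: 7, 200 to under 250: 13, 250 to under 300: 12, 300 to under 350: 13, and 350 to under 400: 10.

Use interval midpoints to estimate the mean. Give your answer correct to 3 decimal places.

Midpoints: 175, 225, 275, 325, 375
Σfm = 7×175 + 13×225 + 12×275 + 13×325 + 10×375 = 15425
n = Σf = 55
Mean = 15425 / 55 = 280.4545

280.455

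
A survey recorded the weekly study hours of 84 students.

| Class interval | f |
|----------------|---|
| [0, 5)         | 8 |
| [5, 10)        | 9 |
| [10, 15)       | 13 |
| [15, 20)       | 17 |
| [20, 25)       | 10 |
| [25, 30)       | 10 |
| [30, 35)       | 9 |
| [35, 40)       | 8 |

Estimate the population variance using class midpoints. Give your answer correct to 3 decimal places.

108.999

Midpoints: 2.5, 7.5, 12.5, 17.5, 22.5, 27.5, 32.5, 37.5
n = 84, Σfm = 1640, mean = 19.5238
Σfm² = 41175
Σf(m − x̄)² = Σfm² − (Σfm)²/n = 41175 − 1640²/84 = 9155.9524
Population variance = 9155.9524 / 84 = 108.9994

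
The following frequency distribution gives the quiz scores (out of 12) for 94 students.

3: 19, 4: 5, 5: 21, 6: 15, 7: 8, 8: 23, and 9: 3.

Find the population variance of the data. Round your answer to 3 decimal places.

3.536

Values: 3, 4, 5, 6, 7, 8, 9
n = 94, Σfx = 539, mean = 5.7340
Σfx² = 3423
Σf(x − x̄)² = Σfx² − (Σfx)²/n = 3423 − 539²/94 = 332.3511
Population variance = 332.3511 / 94 = 3.5356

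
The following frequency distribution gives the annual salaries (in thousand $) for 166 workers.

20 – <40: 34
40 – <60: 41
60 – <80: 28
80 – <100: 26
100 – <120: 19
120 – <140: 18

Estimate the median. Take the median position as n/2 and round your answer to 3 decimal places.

65.714

Cumulative frequencies: 34, 75, 103, 129, 148, 166
n = 166; position = n/2 = 83.
This falls in the class 60 – <80: L = 60, F = 75, f = 28, h = 20.
Median ≈ 60 + ((83 − 75) / 28) × 20 = 65.7143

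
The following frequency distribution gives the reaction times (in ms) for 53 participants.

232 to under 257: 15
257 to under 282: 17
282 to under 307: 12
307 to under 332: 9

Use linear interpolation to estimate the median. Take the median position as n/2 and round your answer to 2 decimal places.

273.91

Cumulative frequencies: 15, 32, 44, 53
n = 53; position = n/2 = 26.5.
This falls in the class 257 to under 282: L = 257, F = 15, f = 17, h = 25.
Median ≈ 257 + ((26.5 − 15) / 17) × 25 = 273.9118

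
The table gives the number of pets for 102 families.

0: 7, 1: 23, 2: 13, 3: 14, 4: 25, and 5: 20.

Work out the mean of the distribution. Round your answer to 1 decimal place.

2.9

Values: 0, 1, 2, 3, 4, 5
Σfx = 7×0 + 23×1 + 13×2 + 14×3 + 25×4 + 20×5 = 291
n = Σf = 102
Mean = 291 / 102 = 2.8529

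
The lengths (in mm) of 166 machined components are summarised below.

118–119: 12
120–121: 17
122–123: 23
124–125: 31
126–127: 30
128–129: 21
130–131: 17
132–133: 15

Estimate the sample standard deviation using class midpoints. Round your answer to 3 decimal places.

Midpoints: 118.5, 120.5, 122.5, 124.5, 126.5, 128.5, 130.5, 132.5
n = 166, Σfm = 20847, mean = 125.5843
Σfm² = 2620685.5
Σf(m − x̄)² = Σfm² − (Σfm)²/n = 2620685.5 − 20847²/166 = 2628.8193
Sample variance = 2628.8193 / 165 = 15.9322
Standard deviation = √15.9322 = 3.9915

3.992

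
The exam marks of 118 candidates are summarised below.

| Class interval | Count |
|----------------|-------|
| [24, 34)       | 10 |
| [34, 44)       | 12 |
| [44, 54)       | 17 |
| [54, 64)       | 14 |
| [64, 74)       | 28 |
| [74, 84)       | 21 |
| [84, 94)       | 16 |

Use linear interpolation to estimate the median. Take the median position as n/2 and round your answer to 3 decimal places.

66.143

Cumulative frequencies: 10, 22, 39, 53, 81, 102, 118
n = 118; position = n/2 = 59.
This falls in the class [64, 74): L = 64, F = 53, f = 28, h = 10.
Median ≈ 64 + ((59 − 53) / 28) × 10 = 66.1429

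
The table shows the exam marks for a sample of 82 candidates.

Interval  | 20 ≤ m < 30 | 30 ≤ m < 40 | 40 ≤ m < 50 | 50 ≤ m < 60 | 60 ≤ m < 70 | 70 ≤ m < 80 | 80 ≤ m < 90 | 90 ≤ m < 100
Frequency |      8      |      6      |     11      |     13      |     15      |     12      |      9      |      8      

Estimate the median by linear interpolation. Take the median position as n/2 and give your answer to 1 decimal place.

Cumulative frequencies: 8, 14, 25, 38, 53, 65, 74, 82
n = 82; position = n/2 = 41.
This falls in the class 60 ≤ m < 70: L = 60, F = 38, f = 15, h = 10.
Median ≈ 60 + ((41 − 38) / 15) × 10 = 62.0000

62.0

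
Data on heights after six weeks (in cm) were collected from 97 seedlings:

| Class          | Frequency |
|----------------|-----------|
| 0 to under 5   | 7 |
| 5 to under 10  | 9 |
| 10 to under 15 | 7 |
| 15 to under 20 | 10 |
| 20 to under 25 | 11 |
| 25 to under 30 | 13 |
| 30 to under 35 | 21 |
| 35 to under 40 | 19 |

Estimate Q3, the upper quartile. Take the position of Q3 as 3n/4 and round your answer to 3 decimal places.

Cumulative frequencies: 7, 16, 23, 33, 44, 57, 78, 97
n = 97; position = 3n/4 = 72.75.
This falls in the class 30 to under 35: L = 30, F = 57, f = 21, h = 5.
Upper quartile ≈ 30 + ((72.75 − 57) / 21) × 5 = 33.7500

33.750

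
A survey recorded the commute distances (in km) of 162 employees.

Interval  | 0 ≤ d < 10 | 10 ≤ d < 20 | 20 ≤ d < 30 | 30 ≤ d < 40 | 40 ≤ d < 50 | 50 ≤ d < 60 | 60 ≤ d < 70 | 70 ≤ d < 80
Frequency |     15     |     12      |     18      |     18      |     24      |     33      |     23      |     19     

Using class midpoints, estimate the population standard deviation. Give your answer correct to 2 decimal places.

Midpoints: 5, 15, 25, 35, 45, 55, 65, 75
n = 162, Σfm = 7150, mean = 44.1358
Σfm² = 388850
Σf(m − x̄)² = Σfm² − (Σfm)²/n = 388850 − 7150²/162 = 73279.0123
Population variance = 73279.0123 / 162 = 452.3396
Standard deviation = √452.3396 = 21.2683

21.27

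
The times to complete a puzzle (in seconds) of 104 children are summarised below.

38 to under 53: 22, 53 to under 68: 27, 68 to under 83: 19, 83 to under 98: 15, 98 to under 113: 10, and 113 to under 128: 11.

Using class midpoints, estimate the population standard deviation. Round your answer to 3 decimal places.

Midpoints: 45.5, 60.5, 75.5, 90.5, 105.5, 120.5
n = 104, Σfm = 7807, mean = 75.0673
Σfm² = 646556
Σf(m − x̄)² = Σfm² − (Σfm)²/n = 646556 − 7807²/104 = 60505.5288
Population variance = 60505.5288 / 104 = 581.7839
Standard deviation = √581.7839 = 24.1202

24.120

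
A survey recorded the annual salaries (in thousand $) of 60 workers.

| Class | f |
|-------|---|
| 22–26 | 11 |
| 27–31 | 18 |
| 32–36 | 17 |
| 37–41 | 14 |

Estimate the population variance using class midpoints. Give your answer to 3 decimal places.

26.972

Midpoints: 24, 29, 34, 39
n = 60, Σfm = 1910, mean = 31.8333
Σfm² = 62420
Σf(m − x̄)² = Σfm² − (Σfm)²/n = 62420 − 1910²/60 = 1618.3333
Population variance = 1618.3333 / 60 = 26.9722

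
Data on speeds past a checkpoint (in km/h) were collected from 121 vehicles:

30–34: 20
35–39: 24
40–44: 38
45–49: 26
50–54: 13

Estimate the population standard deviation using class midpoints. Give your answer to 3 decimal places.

Midpoints: 32, 37, 42, 47, 52
n = 121, Σfm = 5022, mean = 41.5041
Σfm² = 212954
Σf(m − x̄)² = Σfm² − (Σfm)²/n = 212954 − 5022²/121 = 4520.2479
Population variance = 4520.2479 / 121 = 37.3574
Standard deviation = √37.3574 = 6.1121

6.112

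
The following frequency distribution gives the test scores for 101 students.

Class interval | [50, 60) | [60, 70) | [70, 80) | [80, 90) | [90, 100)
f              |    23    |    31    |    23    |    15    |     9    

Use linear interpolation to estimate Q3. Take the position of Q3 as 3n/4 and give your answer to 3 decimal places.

Cumulative frequencies: 23, 54, 77, 92, 101
n = 101; position = 3n/4 = 75.75.
This falls in the class [70, 80): L = 70, F = 54, f = 23, h = 10.
Upper quartile ≈ 70 + ((75.75 − 54) / 23) × 10 = 79.4565

79.457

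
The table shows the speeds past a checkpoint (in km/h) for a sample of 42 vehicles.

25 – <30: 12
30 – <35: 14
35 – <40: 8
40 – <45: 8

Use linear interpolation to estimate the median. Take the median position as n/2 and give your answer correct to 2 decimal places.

Cumulative frequencies: 12, 26, 34, 42
n = 42; position = n/2 = 21.
This falls in the class 30 – <35: L = 30, F = 12, f = 14, h = 5.
Median ≈ 30 + ((21 − 12) / 14) × 5 = 33.2143

33.21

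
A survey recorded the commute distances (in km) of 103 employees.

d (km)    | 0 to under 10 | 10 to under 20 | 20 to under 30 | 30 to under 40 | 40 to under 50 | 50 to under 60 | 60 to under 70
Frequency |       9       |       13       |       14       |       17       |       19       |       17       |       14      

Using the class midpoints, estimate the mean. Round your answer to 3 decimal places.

Midpoints: 5, 15, 25, 35, 45, 55, 65
Σfm = 9×5 + 13×15 + 14×25 + 17×35 + 19×45 + 17×55 + 14×65 = 3885
n = Σf = 103
Mean = 3885 / 103 = 37.7184

37.718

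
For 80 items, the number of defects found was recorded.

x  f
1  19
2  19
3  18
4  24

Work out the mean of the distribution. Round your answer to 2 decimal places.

2.59

Values: 1, 2, 3, 4
Σfx = 19×1 + 19×2 + 18×3 + 24×4 = 207
n = Σf = 80
Mean = 207 / 80 = 2.5875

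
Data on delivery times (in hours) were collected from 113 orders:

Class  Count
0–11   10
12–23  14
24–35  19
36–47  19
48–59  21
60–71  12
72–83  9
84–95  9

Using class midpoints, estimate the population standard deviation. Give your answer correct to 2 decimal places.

Midpoints: 5.5, 17.5, 29.5, 41.5, 53.5, 65.5, 77.5, 89.5
n = 113, Σfm = 5061.5, mean = 44.7920
Σfm² = 291586.25
Σf(m − x̄)² = Σfm² − (Σfm)²/n = 291586.25 − 5061.5²/113 = 64871.3628
Population variance = 64871.3628 / 113 = 574.0829
Standard deviation = √574.0829 = 23.9600

23.96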